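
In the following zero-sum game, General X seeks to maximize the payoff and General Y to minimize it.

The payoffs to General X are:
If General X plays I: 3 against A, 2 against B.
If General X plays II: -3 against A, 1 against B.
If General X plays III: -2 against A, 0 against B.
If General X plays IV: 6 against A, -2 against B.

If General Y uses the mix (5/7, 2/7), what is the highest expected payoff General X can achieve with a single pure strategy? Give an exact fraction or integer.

26/7

I: (3)·(5/7) + (2)·(2/7) = 19/7.
II: (-3)·(5/7) + (1)·(2/7) = -13/7.
III: (-2)·(5/7) + (0)·(2/7) = -10/7.
IV: (6)·(5/7) + (-2)·(2/7) = 26/7.
The best pure response is IV with expected payoff 26/7.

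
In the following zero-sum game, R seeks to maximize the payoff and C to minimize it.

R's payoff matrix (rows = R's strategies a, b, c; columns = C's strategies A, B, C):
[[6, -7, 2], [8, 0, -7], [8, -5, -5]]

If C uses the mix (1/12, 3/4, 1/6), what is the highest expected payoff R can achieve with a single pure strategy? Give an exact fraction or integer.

-1/2

a: (6)·(1/12) + (-7)·(3/4) + (2)·(1/6) = -53/12.
b: (8)·(1/12) + (0)·(3/4) + (-7)·(1/6) = -1/2.
c: (8)·(1/12) + (-5)·(3/4) + (-5)·(1/6) = -47/12.
The best pure response is b with expected payoff -1/2.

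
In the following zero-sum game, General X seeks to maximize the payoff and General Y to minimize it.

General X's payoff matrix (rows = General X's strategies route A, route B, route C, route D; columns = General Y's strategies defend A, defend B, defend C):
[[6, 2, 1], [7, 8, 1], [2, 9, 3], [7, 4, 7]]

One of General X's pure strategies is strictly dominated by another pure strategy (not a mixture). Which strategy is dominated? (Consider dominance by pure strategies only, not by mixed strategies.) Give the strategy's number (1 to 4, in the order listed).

Compare route A with route D: 7 > 6, 4 > 2, 7 > 1.
So route D strictly dominates route A for General X; route A is strictly dominated.

1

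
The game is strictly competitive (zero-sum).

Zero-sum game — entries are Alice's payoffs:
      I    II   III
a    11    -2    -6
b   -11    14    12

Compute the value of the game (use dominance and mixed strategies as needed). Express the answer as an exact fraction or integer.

Column II is strictly dominated by III for Bob (it gives Alice more in every row).
The remaining 2×2 game on (a, b) × (I, III) has no saddle point. Let Alice play a with probability p; indifference gives 11p − 11(1−p) = −6p + 12(1−p), so p = 23/40.
Similarly Bob's optimal q on I is 9/20, and the value is 11·(9/20) + (-6)·(11/20) = 33/20.

33/20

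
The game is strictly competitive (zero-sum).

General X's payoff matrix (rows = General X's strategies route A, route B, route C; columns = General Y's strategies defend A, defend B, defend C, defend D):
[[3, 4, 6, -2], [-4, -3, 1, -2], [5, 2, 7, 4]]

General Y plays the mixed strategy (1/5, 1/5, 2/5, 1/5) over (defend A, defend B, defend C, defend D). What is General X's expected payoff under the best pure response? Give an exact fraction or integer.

route A: (3)·(1/5) + (4)·(1/5) + (6)·(2/5) + (-2)·(1/5) = 17/5.
route B: (-4)·(1/5) + (-3)·(1/5) + (1)·(2/5) + (-2)·(1/5) = -7/5.
route C: (5)·(1/5) + (2)·(1/5) + (7)·(2/5) + (4)·(1/5) = 5.
The best pure response is route C with expected payoff 5.

5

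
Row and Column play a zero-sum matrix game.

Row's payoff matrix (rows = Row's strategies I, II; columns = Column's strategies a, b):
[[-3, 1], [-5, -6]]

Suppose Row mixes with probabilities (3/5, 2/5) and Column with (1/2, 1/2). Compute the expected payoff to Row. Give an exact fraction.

-14/5

Against (1/2, 1/2), each row's expected payoff is I: -1; II: -11/2.
Taking the (3/5, 2/5)-weighted average: (3/5)·(-1) + (2/5)·(-11/2) = -14/5.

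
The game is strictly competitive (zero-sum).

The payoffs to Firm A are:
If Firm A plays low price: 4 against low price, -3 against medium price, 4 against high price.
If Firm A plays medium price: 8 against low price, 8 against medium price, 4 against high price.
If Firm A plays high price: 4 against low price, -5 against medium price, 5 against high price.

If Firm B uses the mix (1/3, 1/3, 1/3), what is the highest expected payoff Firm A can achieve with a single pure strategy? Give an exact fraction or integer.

20/3

low price: (4)·(1/3) + (-3)·(1/3) + (4)·(1/3) = 5/3.
medium price: (8)·(1/3) + (8)·(1/3) + (4)·(1/3) = 20/3.
high price: (4)·(1/3) + (-5)·(1/3) + (5)·(1/3) = 4/3.
The best pure response is medium price with expected payoff 20/3.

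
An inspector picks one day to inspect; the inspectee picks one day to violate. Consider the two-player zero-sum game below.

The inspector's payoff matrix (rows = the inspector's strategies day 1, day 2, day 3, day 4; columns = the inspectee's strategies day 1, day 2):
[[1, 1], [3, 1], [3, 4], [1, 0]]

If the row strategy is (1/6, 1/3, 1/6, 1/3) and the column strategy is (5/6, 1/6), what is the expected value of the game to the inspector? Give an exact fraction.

67/36

Against (5/6, 1/6), each row's expected payoff is day 1: 1; day 2: 8/3; day 3: 19/6; day 4: 5/6.
Taking the (1/6, 1/3, 1/6, 1/3)-weighted average: (1/6)·(1) + (1/3)·(8/3) + (1/6)·(19/6) + (1/3)·(5/6) = 67/36.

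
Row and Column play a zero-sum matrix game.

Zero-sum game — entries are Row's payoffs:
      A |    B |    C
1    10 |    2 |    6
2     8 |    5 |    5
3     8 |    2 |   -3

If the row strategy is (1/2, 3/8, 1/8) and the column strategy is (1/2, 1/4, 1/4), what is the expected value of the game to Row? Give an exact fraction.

Against (1/2, 1/4, 1/4), each row's expected payoff is 1: 7; 2: 13/2; 3: 15/4.
Taking the (1/2, 3/8, 1/8)-weighted average: (1/2)·(7) + (3/8)·(13/2) + (1/8)·(15/4) = 205/32.

205/32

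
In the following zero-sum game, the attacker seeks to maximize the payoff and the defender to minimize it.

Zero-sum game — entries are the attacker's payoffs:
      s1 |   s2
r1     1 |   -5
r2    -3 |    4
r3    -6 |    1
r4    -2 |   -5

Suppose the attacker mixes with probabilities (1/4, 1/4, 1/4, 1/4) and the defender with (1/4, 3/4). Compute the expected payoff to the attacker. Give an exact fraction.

Against (1/4, 3/4), each row's expected payoff is r1: -7/2; r2: 9/4; r3: -3/4; r4: -17/4.
Taking the (1/4, 1/4, 1/4, 1/4)-weighted average: (1/4)·(-7/2) + (1/4)·(9/4) + (1/4)·(-3/4) + (1/4)·(-17/4) = -25/16.

-25/16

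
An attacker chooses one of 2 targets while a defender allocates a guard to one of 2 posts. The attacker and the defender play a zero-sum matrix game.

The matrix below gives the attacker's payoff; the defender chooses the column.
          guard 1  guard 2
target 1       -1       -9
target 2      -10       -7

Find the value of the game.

Row minima are -9 and -10, so the attacker's maximin is -9; column maxima are -1 and -7, so the defender's minimax is -7. These differ, so the equilibrium is in mixed strategies.
Let the attacker play target 1 with probability p. The defender is indifferent when −p − 10(1−p) = −9p − 7(1−p), giving p = 3/11.
Let the defender play guard 1 with probability q. The attacker is indifferent when −q − 9(1−q) = −10q − 7(1−q), giving q = 2/11.
The value is -1·(2/11) + (-9)·(9/11) = -83/11.

-83/11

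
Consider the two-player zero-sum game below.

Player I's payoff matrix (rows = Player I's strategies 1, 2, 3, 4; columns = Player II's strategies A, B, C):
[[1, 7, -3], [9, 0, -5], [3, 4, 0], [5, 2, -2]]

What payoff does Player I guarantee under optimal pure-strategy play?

0

Row minima: -3, -5, 0, -2 → Player I's maximin is 0.
Column maxima: 9, 7, 0 → Player II's minimax is 0.
They coincide at (3, C), so the value is 0.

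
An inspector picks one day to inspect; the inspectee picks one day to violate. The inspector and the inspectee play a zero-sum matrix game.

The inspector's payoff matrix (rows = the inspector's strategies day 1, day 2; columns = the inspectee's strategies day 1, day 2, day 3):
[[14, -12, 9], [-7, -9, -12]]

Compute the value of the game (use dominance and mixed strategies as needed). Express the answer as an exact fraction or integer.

-75/8

Column day 1 is strictly dominated by day 3 for the inspectee (it gives the inspector more in every row).
The remaining 2×2 game on (day 1, day 2) × (day 2, day 3) has no saddle point. Let the inspector play day 1 with probability p; indifference gives −12p − 9(1−p) = 9p − 12(1−p), so p = 1/8.
Similarly the inspectee's optimal q on day 2 is 7/8, and the value is -12·(7/8) + (9)·(1/8) = -75/8.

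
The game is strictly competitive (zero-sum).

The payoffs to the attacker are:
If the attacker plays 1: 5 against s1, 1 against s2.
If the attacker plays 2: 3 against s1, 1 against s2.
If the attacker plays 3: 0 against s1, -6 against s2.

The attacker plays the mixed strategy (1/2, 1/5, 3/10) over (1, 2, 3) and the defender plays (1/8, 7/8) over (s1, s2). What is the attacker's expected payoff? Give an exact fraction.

Against (1/8, 7/8), each row's expected payoff is 1: 3/2; 2: 5/4; 3: -21/4.
Taking the (1/2, 1/5, 3/10)-weighted average: (1/2)·(3/2) + (1/5)·(5/4) + (3/10)·(-21/4) = -23/40.

-23/40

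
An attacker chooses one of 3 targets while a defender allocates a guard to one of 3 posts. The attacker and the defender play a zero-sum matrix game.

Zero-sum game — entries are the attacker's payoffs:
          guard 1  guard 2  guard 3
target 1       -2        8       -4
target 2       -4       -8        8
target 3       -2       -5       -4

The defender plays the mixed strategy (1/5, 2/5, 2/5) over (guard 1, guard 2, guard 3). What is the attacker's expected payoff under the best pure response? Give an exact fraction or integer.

6/5

target 1: (-2)·(1/5) + (8)·(2/5) + (-4)·(2/5) = 6/5.
target 2: (-4)·(1/5) + (-8)·(2/5) + (8)·(2/5) = -4/5.
target 3: (-2)·(1/5) + (-5)·(2/5) + (-4)·(2/5) = -4.
The best pure response is target 1 with expected payoff 6/5.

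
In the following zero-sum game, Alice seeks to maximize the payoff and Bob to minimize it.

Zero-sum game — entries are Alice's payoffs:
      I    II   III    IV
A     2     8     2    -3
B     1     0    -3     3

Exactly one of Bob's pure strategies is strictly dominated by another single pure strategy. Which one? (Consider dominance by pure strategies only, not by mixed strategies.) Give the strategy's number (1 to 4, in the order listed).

2

Bob prefers columns that give Alice less. Compare II with III: 2 < 8, -3 < 0.
So III strictly dominates II for Bob; II is strictly dominated.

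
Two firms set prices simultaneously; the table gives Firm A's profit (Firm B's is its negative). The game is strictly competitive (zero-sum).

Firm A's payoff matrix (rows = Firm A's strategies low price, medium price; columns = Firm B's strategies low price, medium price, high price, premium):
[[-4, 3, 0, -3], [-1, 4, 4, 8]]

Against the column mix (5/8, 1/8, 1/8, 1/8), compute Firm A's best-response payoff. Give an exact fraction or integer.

11/8

low price: (-4)·(5/8) + (3)·(1/8) + (0)·(1/8) + (-3)·(1/8) = -5/2.
medium price: (-1)·(5/8) + (4)·(1/8) + (4)·(1/8) + (8)·(1/8) = 11/8.
The best pure response is medium price with expected payoff 11/8.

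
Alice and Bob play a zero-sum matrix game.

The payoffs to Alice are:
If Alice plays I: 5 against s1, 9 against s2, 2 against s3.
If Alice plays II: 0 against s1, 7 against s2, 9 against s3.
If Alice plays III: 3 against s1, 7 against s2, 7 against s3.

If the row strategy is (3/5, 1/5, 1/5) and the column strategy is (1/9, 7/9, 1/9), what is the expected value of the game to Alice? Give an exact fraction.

Against (1/9, 7/9, 1/9), each row's expected payoff is I: 70/9; II: 58/9; III: 59/9.
Taking the (3/5, 1/5, 1/5)-weighted average: (3/5)·(70/9) + (1/5)·(58/9) + (1/5)·(59/9) = 109/15.

109/15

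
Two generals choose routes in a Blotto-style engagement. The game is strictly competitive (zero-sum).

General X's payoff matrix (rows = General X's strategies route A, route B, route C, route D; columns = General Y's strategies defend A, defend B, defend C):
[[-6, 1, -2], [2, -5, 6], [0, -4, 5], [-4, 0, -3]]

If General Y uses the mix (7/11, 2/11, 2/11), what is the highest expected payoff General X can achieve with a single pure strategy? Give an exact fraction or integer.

route A: (-6)·(7/11) + (1)·(2/11) + (-2)·(2/11) = -4.
route B: (2)·(7/11) + (-5)·(2/11) + (6)·(2/11) = 16/11.
route C: (0)·(7/11) + (-4)·(2/11) + (5)·(2/11) = 2/11.
route D: (-4)·(7/11) + (0)·(2/11) + (-3)·(2/11) = -34/11.
The best pure response is route B with expected payoff 16/11.

16/11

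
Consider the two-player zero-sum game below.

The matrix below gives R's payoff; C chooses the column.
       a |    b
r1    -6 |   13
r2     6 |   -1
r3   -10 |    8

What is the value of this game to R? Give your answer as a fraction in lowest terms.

Row r3 is strictly dominated by row r1, so R never plays it.
The remaining 2×2 game on (r1, r2) × (a, b) has no saddle point. Let R play r1 with probability p; indifference gives −6p + 6(1−p) = 13p − (1−p), so p = 7/26.
Similarly C's optimal q on a is 7/13, and the value is -6·(7/13) + (13)·(6/13) = 36/13.

36/13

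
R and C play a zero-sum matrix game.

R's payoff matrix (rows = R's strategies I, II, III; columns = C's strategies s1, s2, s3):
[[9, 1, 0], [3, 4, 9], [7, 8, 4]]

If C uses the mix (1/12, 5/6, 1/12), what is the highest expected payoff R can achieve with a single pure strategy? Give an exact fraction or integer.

I: (9)·(1/12) + (1)·(5/6) + (0)·(1/12) = 19/12.
II: (3)·(1/12) + (4)·(5/6) + (9)·(1/12) = 13/3.
III: (7)·(1/12) + (8)·(5/6) + (4)·(1/12) = 91/12.
The best pure response is III with expected payoff 91/12.

91/12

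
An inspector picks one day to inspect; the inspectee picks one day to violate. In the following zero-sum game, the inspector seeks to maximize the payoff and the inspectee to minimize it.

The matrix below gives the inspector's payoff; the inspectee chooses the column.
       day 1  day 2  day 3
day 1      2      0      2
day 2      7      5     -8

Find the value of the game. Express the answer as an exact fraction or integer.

2/3

Column day 1 is strictly dominated by day 2 for the inspectee (it gives the inspector more in every row).
The remaining 2×2 game on (day 1, day 2) × (day 2, day 3) has no saddle point. Let the inspector play day 1 with probability p; indifference gives 5(1−p) = 2p − 8(1−p), so p = 13/15.
Similarly the inspectee's optimal q on day 2 is 2/3, and the value is 0·(2/3) + (2)·(1/3) = 2/3.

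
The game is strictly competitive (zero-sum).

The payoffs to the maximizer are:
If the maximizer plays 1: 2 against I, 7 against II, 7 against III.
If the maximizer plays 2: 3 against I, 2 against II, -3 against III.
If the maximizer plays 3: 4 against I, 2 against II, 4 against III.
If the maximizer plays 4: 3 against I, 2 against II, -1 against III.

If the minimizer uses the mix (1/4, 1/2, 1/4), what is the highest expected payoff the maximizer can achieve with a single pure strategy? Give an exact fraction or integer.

23/4

1: (2)·(1/4) + (7)·(1/2) + (7)·(1/4) = 23/4.
2: (3)·(1/4) + (2)·(1/2) + (-3)·(1/4) = 1.
3: (4)·(1/4) + (2)·(1/2) + (4)·(1/4) = 3.
4: (3)·(1/4) + (2)·(1/2) + (-1)·(1/4) = 3/2.
The best pure response is 1 with expected payoff 23/4.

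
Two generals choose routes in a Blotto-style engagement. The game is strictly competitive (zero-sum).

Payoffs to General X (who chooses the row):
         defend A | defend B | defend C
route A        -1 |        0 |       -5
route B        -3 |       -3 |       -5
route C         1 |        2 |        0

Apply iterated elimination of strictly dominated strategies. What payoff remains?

0

Row route B is strictly dominated by row route C (1>-3, 2>-3, 0>-5); eliminate route B.
Row route A is strictly dominated by row route C (1>-1, 2>0, 0>-5); eliminate route A.
Column defend A is strictly dominated by defend C for General Y (0<1); eliminate defend A.
Column defend B is strictly dominated by defend C for General Y (0<2); eliminate defend B.
Only (route C, defend C) remains, with payoff 0.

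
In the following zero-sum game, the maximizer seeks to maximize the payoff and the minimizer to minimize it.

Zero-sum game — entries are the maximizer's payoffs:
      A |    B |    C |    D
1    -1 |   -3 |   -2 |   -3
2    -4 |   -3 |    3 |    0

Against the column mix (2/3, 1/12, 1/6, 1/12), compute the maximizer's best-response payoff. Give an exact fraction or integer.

1: (-1)·(2/3) + (-3)·(1/12) + (-2)·(1/6) + (-3)·(1/12) = -3/2.
2: (-4)·(2/3) + (-3)·(1/12) + (3)·(1/6) + (0)·(1/12) = -29/12.
The best pure response is 1 with expected payoff -3/2.

-3/2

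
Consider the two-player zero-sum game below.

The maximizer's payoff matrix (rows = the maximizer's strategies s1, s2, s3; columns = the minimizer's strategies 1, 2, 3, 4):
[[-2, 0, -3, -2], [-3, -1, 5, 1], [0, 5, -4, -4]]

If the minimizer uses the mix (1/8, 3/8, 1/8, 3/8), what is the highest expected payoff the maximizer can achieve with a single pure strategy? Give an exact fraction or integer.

s1: (-2)·(1/8) + (0)·(3/8) + (-3)·(1/8) + (-2)·(3/8) = -11/8.
s2: (-3)·(1/8) + (-1)·(3/8) + (5)·(1/8) + (1)·(3/8) = 1/4.
s3: (0)·(1/8) + (5)·(3/8) + (-4)·(1/8) + (-4)·(3/8) = -1/8.
The best pure response is s2 with expected payoff 1/4.

1/4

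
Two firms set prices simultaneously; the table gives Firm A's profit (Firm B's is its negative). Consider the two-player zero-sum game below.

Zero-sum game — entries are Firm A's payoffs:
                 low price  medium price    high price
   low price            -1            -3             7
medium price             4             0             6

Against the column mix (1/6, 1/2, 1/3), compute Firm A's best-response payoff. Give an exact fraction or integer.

8/3

low price: (-1)·(1/6) + (-3)·(1/2) + (7)·(1/3) = 2/3.
medium price: (4)·(1/6) + (0)·(1/2) + (6)·(1/3) = 8/3.
The best pure response is medium price with expected payoff 8/3.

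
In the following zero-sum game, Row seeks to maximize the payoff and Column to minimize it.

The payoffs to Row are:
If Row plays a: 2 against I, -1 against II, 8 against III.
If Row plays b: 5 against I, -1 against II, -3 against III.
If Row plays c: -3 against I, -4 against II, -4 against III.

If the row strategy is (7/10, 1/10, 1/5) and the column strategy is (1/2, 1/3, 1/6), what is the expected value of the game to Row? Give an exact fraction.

13/15

Against (1/2, 1/3, 1/6), each row's expected payoff is a: 2; b: 5/3; c: -7/2.
Taking the (7/10, 1/10, 1/5)-weighted average: (7/10)·(2) + (1/10)·(5/3) + (1/5)·(-7/2) = 13/15.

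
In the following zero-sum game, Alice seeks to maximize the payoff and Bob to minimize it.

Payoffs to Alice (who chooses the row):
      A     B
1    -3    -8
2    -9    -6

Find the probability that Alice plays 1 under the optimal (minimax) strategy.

3/8

Row minima are -8 and -9, so Alice's maximin is -8; column maxima are -3 and -6, so Bob's minimax is -6. These differ, so the equilibrium is in mixed strategies.
Let Alice play 1 with probability p. Bob is indifferent when −3p − 9(1−p) = −8p − 6(1−p), giving p = 3/8.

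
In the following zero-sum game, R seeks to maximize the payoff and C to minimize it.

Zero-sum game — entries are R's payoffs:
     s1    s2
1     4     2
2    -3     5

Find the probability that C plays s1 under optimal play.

3/10

Row minima are 2 and -3, so R's maximin is 2; column maxima are 4 and 5, so C's minimax is 4. These differ, so the equilibrium is in mixed strategies.
Let C play s1 with probability q. R is indifferent when 4q + 2(1−q) = −3q + 5(1−q), giving q = 3/10.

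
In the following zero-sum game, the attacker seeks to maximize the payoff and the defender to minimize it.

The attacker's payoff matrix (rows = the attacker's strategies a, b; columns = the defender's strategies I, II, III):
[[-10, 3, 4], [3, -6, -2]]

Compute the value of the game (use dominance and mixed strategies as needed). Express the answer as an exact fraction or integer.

-51/22

Column III is strictly dominated by II for the defender (it gives the attacker more in every row).
The remaining 2×2 game on (a, b) × (I, II) has no saddle point. Let the attacker play a with probability p; indifference gives −10p + 3(1−p) = 3p − 6(1−p), so p = 9/22.
Similarly the defender's optimal q on I is 9/22, and the value is -10·(9/22) + (3)·(13/22) = -51/22.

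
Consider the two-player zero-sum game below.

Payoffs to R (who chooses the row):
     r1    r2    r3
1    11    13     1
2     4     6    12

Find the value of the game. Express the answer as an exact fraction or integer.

64/9

Column r2 is strictly dominated by r1 for C (it gives R more in every row).
The remaining 2×2 game on (1, 2) × (r1, r3) has no saddle point. Let R play 1 with probability p; indifference gives 11p + 4(1−p) = p + 12(1−p), so p = 4/9.
Similarly C's optimal q on r1 is 11/18, and the value is 11·(11/18) + (1)·(7/18) = 64/9.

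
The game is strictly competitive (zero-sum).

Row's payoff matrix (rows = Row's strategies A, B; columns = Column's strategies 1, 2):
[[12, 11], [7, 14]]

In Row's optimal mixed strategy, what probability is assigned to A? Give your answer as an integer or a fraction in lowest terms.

Row minima are 11 and 7, so Row's maximin is 11; column maxima are 12 and 14, so Column's minimax is 12. These differ, so the equilibrium is in mixed strategies.
Let Row play A with probability p. Column is indifferent when 12p + 7(1−p) = 11p + 14(1−p), giving p = 7/8.

7/8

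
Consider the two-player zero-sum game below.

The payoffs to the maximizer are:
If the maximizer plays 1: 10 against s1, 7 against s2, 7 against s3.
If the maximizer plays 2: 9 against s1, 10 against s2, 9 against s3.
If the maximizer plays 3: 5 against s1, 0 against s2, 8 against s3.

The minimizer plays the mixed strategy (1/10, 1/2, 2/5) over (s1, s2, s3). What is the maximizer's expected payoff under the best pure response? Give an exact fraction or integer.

19/2

1: (10)·(1/10) + (7)·(1/2) + (7)·(2/5) = 73/10.
2: (9)·(1/10) + (10)·(1/2) + (9)·(2/5) = 19/2.
3: (5)·(1/10) + (0)·(1/2) + (8)·(2/5) = 37/10.
The best pure response is 2 with expected payoff 19/2.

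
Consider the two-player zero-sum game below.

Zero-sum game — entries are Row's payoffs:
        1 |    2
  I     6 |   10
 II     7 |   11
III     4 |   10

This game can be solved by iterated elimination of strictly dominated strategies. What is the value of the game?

Row I is strictly dominated by row II (7>6, 11>10); eliminate I.
Row III is strictly dominated by row II (7>4, 11>10); eliminate III.
Column 2 is strictly dominated by 1 for Column (7<11); eliminate 2.
Only (II, 1) remains, with payoff 7.

7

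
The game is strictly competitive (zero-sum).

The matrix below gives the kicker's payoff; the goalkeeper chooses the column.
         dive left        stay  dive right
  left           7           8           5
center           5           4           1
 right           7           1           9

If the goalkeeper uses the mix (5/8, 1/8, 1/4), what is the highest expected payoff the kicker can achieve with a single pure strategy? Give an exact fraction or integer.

27/4

left: (7)·(5/8) + (8)·(1/8) + (5)·(1/4) = 53/8.
center: (5)·(5/8) + (4)·(1/8) + (1)·(1/4) = 31/8.
right: (7)·(5/8) + (1)·(1/8) + (9)·(1/4) = 27/4.
The best pure response is right with expected payoff 27/4.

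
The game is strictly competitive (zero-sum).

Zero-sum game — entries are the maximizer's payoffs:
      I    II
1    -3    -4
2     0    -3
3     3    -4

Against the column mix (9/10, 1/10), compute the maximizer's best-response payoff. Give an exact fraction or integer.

1: (-3)·(9/10) + (-4)·(1/10) = -31/10.
2: (0)·(9/10) + (-3)·(1/10) = -3/10.
3: (3)·(9/10) + (-4)·(1/10) = 23/10.
The best pure response is 3 with expected payoff 23/10.

23/10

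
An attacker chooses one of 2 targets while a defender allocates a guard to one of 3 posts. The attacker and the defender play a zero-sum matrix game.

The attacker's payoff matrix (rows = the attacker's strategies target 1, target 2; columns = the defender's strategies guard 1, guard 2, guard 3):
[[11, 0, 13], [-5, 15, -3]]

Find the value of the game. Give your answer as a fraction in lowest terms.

Column guard 3 is strictly dominated by guard 1 for the defender (it gives the attacker more in every row).
The remaining 2×2 game on (target 1, target 2) × (guard 1, guard 2) has no saddle point. Let the attacker play target 1 with probability p; indifference gives 11p − 5(1−p) = 15(1−p), so p = 20/31.
Similarly the defender's optimal q on guard 1 is 15/31, and the value is 11·(15/31) + (0)·(16/31) = 165/31.

165/31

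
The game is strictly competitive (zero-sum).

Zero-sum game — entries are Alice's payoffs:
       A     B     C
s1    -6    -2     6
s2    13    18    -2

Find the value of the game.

Column B is strictly dominated by A for Bob (it gives Alice more in every row).
The remaining 2×2 game on (s1, s2) × (A, C) has no saddle point. Let Alice play s1 with probability p; indifference gives −6p + 13(1−p) = 6p − 2(1−p), so p = 5/9.
Similarly Bob's optimal q on A is 8/27, and the value is -6·(8/27) + (6)·(19/27) = 22/9.

22/9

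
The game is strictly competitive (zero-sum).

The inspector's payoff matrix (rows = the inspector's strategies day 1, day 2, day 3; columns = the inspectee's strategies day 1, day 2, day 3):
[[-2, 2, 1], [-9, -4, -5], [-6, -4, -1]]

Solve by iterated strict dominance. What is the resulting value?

-2

Column day 3 is strictly dominated by day 1 for the inspectee (-2<1, -9<-5, -6<-1); eliminate day 3.
Column day 2 is strictly dominated by day 1 for the inspectee (-2<2, -9<-4, -6<-4); eliminate day 2.
Row day 3 is strictly dominated by row day 1 (-2>-6); eliminate day 3.
Row day 2 is strictly dominated by row day 1 (-2>-9); eliminate day 2.
Only (day 1, day 1) remains, with payoff -2.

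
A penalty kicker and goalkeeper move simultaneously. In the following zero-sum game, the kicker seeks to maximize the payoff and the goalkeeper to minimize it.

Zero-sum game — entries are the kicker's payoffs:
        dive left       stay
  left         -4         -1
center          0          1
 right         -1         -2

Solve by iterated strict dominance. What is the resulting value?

0

Row right is strictly dominated by row center (0>-1, 1>-2); eliminate right.
Column stay is strictly dominated by dive left for the goalkeeper (-4<-1, 0<1); eliminate stay.
Row left is strictly dominated by row center (0>-4); eliminate left.
Only (center, dive left) remains, with payoff 0.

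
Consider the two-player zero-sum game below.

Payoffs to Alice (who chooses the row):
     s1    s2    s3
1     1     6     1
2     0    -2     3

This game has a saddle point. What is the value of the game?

Row minima: 1, -2 → Alice's maximin is 1.
Column maxima: 1, 6, 3 → Bob's minimax is 1.
They coincide at (1, s1), so the value is 1.

1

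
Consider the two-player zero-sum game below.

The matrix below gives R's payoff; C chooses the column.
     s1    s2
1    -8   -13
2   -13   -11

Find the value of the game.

Row minima are -13 and -13, so R's maximin is -13; column maxima are -8 and -11, so C's minimax is -11. These differ, so the equilibrium is in mixed strategies.
Let R play 1 with probability p. C is indifferent when −8p − 13(1−p) = −13p − 11(1−p), giving p = 2/7.
Let C play s1 with probability q. R is indifferent when −8q − 13(1−q) = −13q − 11(1−q), giving q = 2/7.
The value is -8·(2/7) + (-13)·(5/7) = -81/7.

-81/7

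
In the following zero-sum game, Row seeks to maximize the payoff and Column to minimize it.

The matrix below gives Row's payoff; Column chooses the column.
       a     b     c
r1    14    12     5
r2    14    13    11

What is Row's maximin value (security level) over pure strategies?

The worst-case payoff for each row is r1: 5, r2: 11.
The best of these is 11.

11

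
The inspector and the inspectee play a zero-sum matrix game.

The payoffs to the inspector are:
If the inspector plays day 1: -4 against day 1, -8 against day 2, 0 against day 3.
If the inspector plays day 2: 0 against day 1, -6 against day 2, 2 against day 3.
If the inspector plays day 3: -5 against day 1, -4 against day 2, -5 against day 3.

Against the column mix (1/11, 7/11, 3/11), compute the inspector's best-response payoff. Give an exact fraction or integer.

-36/11

day 1: (-4)·(1/11) + (-8)·(7/11) + (0)·(3/11) = -60/11.
day 2: (0)·(1/11) + (-6)·(7/11) + (2)·(3/11) = -36/11.
day 3: (-5)·(1/11) + (-4)·(7/11) + (-5)·(3/11) = -48/11.
The best pure response is day 2 with expected payoff -36/11.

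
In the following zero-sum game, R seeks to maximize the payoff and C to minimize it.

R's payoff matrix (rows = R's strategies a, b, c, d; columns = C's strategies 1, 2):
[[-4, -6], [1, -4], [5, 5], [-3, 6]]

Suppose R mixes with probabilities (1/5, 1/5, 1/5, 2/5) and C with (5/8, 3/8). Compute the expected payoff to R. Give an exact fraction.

Against (5/8, 3/8), each row's expected payoff is a: -19/4; b: -7/8; c: 5; d: 3/8.
Taking the (1/5, 1/5, 1/5, 2/5)-weighted average: (1/5)·(-19/4) + (1/5)·(-7/8) + (1/5)·(5) + (2/5)·(3/8) = 1/40.

1/40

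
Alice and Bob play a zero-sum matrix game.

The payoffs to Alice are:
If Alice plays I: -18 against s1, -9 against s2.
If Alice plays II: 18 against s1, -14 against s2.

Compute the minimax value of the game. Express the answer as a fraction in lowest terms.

-414/41

Row minima are -18 and -14, so Alice's maximin is -14; column maxima are 18 and -9, so Bob's minimax is -9. These differ, so the equilibrium is in mixed strategies.
Let Alice play I with probability p. Bob is indifferent when −18p + 18(1−p) = −9p − 14(1−p), giving p = 32/41.
Let Bob play s1 with probability q. Alice is indifferent when −18q − 9(1−q) = 18q − 14(1−q), giving q = 5/41.
The value is -18·(5/41) + (-9)·(36/41) = -414/41.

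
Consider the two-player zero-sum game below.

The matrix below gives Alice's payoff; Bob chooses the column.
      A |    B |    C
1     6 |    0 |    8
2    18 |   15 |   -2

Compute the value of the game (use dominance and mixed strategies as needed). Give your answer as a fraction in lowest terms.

24/5

Column A is strictly dominated by B for Bob (it gives Alice more in every row).
The remaining 2×2 game on (1, 2) × (B, C) has no saddle point. Let Alice play 1 with probability p; indifference gives 15(1−p) = 8p − 2(1−p), so p = 17/25.
Similarly Bob's optimal q on B is 2/5, and the value is 0·(2/5) + (8)·(3/5) = 24/5.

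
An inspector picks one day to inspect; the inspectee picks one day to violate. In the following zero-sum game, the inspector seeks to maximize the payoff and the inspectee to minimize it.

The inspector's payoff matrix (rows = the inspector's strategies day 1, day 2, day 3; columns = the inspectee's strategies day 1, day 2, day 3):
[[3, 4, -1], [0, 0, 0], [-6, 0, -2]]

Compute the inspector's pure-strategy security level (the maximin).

The worst-case payoff for each row is day 1: -1, day 2: 0, day 3: -6.
The best of these is 0.

0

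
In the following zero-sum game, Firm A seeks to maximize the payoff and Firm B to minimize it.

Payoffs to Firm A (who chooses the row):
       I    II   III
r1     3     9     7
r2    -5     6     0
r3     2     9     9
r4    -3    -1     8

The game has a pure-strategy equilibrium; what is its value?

3

Row minima: 3, -5, 2, -3 → Firm A's maximin is 3.
Column maxima: 3, 9, 9 → Firm B's minimax is 3.
They coincide at (r1, I), so the value is 3.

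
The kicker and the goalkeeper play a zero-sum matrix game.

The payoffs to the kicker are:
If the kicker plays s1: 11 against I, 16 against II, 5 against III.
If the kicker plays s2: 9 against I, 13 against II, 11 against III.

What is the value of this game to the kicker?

19/2

Column II is strictly dominated by I for the goalkeeper (it gives the kicker more in every row).
The remaining 2×2 game on (s1, s2) × (I, III) has no saddle point. Let the kicker play s1 with probability p; indifference gives 11p + 9(1−p) = 5p + 11(1−p), so p = 1/4.
Similarly the goalkeeper's optimal q on I is 3/4, and the value is 11·(3/4) + (5)·(1/4) = 19/2.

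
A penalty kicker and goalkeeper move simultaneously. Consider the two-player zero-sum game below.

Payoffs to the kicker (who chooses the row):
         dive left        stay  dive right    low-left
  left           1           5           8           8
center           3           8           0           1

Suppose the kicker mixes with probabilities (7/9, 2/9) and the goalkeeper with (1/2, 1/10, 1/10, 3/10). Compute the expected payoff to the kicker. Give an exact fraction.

Against (1/2, 1/10, 1/10, 3/10), each row's expected payoff is left: 21/5; center: 13/5.
Taking the (7/9, 2/9)-weighted average: (7/9)·(21/5) + (2/9)·(13/5) = 173/45.

173/45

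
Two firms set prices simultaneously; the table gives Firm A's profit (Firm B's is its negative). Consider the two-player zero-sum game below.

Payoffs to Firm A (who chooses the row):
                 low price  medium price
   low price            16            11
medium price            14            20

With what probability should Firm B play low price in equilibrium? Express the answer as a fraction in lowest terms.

Row minima are 11 and 14, so Firm A's maximin is 14; column maxima are 16 and 20, so Firm B's minimax is 16. These differ, so the equilibrium is in mixed strategies.
Let Firm B play low price with probability q. Firm A is indifferent when 16q + 11(1−q) = 14q + 20(1−q), giving q = 9/11.

9/11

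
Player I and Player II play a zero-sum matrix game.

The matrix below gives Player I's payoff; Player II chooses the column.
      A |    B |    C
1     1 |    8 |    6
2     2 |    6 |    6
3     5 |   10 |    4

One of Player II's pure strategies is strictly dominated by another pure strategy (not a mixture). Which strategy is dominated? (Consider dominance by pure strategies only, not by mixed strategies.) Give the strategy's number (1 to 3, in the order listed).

2

Player II prefers columns that give Player I less. Compare B with A: 1 < 8, 2 < 6, 5 < 10.
So A strictly dominates B for Player II; B is strictly dominated.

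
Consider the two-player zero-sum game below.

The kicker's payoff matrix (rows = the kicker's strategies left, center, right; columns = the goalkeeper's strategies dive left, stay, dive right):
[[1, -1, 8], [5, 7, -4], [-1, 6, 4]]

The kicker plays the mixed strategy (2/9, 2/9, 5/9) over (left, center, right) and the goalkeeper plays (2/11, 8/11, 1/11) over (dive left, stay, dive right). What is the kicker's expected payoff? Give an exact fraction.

42/11

Against (2/11, 8/11, 1/11), each row's expected payoff is left: 2/11; center: 62/11; right: 50/11.
Taking the (2/9, 2/9, 5/9)-weighted average: (2/9)·(2/11) + (2/9)·(62/11) + (5/9)·(50/11) = 42/11.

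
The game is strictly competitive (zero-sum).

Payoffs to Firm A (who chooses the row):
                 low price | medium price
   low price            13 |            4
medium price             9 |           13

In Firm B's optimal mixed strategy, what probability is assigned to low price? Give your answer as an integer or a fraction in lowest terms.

Row minima are 4 and 9, so Firm A's maximin is 9; column maxima are 13 and 13, so Firm B's minimax is 13. These differ, so the equilibrium is in mixed strategies.
Let Firm B play low price with probability q. Firm A is indifferent when 13q + 4(1−q) = 9q + 13(1−q), giving q = 9/13.

9/13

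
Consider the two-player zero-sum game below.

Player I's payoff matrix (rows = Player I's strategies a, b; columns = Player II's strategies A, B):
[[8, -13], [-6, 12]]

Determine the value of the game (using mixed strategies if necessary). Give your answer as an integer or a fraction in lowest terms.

Row minima are -13 and -6, so Player I's maximin is -6; column maxima are 8 and 12, so Player II's minimax is 8. These differ, so the equilibrium is in mixed strategies.
Let Player I play a with probability p. Player II is indifferent when 8p − 6(1−p) = −13p + 12(1−p), giving p = 6/13.
Let Player II play A with probability q. Player I is indifferent when 8q − 13(1−q) = −6q + 12(1−q), giving q = 25/39.
The value is 8·(25/39) + (-13)·(14/39) = 6/13.

6/13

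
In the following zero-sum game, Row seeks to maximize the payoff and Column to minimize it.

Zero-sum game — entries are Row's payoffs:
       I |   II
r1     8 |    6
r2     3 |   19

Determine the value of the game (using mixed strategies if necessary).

Row minima are 6 and 3, so Row's maximin is 6; column maxima are 8 and 19, so Column's minimax is 8. These differ, so the equilibrium is in mixed strategies.
Let Row play r1 with probability p. Column is indifferent when 8p + 3(1−p) = 6p + 19(1−p), giving p = 8/9.
Let Column play I with probability q. Row is indifferent when 8q + 6(1−q) = 3q + 19(1−q), giving q = 13/18.
The value is 8·(13/18) + (6)·(5/18) = 67/9.

67/9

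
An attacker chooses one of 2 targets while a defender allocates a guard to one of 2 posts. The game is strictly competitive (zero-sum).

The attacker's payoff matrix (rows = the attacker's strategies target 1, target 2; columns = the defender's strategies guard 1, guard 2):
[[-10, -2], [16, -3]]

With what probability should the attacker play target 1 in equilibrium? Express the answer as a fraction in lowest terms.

19/27

Row minima are -10 and -3, so the attacker's maximin is -3; column maxima are 16 and -2, so the defender's minimax is -2. These differ, so the equilibrium is in mixed strategies.
Let the attacker play target 1 with probability p. The defender is indifferent when −10p + 16(1−p) = −2p − 3(1−p), giving p = 19/27.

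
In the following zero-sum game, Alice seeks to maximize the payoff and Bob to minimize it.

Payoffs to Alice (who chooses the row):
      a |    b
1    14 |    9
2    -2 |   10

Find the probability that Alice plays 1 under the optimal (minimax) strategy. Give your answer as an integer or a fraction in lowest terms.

12/17

Row minima are 9 and -2, so Alice's maximin is 9; column maxima are 14 and 10, so Bob's minimax is 10. These differ, so the equilibrium is in mixed strategies.
Let Alice play 1 with probability p. Bob is indifferent when 14p − 2(1−p) = 9p + 10(1−p), giving p = 12/17.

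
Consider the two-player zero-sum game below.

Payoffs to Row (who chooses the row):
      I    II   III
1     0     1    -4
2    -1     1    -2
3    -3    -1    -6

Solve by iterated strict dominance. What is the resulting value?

Column I is strictly dominated by III for Column (-4<0, -2<-1, -6<-3); eliminate I.
Row 3 is strictly dominated by row 1 (1>-1, -4>-6); eliminate 3.
Column II is strictly dominated by III for Column (-4<1, -2<1); eliminate II.
Row 1 is strictly dominated by row 2 (-2>-4); eliminate 1.
Only (2, III) remains, with payoff -2.

-2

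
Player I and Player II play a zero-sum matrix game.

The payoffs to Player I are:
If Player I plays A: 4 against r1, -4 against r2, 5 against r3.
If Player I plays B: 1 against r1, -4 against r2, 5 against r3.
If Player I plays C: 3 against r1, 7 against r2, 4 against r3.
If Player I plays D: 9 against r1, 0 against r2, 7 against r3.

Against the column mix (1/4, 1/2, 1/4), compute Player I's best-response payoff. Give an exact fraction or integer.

21/4

A: (4)·(1/4) + (-4)·(1/2) + (5)·(1/4) = 1/4.
B: (1)·(1/4) + (-4)·(1/2) + (5)·(1/4) = -1/2.
C: (3)·(1/4) + (7)·(1/2) + (4)·(1/4) = 21/4.
D: (9)·(1/4) + (0)·(1/2) + (7)·(1/4) = 4.
The best pure response is C with expected payoff 21/4.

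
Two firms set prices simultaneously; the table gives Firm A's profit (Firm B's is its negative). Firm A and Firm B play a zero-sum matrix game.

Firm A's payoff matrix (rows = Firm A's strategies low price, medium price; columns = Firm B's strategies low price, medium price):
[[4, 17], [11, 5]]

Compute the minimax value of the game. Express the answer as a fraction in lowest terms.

Row minima are 4 and 5, so Firm A's maximin is 5; column maxima are 11 and 17, so Firm B's minimax is 11. These differ, so the equilibrium is in mixed strategies.
Let Firm A play low price with probability p. Firm B is indifferent when 4p + 11(1−p) = 17p + 5(1−p), giving p = 6/19.
Let Firm B play low price with probability q. Firm A is indifferent when 4q + 17(1−q) = 11q + 5(1−q), giving q = 12/19.
The value is 4·(12/19) + (17)·(7/19) = 167/19.

167/19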